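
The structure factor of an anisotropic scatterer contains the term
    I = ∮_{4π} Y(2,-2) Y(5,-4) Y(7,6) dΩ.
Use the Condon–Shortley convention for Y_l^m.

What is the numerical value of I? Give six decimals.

Checks pass: Σm=0; 14 even; l₃=7∈[3,7].
(2·2+1)(2·5+1)(2·7+1) = 825
Δ: 0! 4! 10! / 15! → 1/15015
sum: t=0:+1/57600 = 1/57600
3j²(2 5 7; 0 0 0) = Δ·Π!·Σ² = 21/715  (sign -1)
sum: t=0:+1/8709120 = 1/8709120
3j²(2 5 7; -2 -4 6) = Δ·Π!·Σ² = 1/21  (sign -1)
combine: 4πI² = 825·21/715·1/21 = 15/13
take √, sign +1: I = 0.30301841

0.303018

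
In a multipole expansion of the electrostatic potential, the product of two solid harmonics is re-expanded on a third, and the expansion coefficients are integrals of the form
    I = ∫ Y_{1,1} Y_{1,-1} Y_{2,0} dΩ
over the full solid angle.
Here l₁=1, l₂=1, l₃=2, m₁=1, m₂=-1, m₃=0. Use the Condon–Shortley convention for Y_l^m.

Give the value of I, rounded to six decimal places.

m-sum 0 ✓  L=4 even ✓  0≤2≤2 ✓
Π(2lᵢ+1) = 3×3×5 = 45
triangle coeff Δ(1,1,2) = 1/30
Σ_t [0,0]: t=0:+1/1 = 1/1
(3j)²=2/15 [(1 1 2; 0 0 0)], sign=+1
Σ_t [0,0]: t=0:+1/4 = 1/4
(3j)²=1/30 [(1 1 2; 1 -1 0)], sign=+1
⇒ 4πI² = 1/5
I = (+1)√(1/5/(4π)) = 0.12615663

0.126157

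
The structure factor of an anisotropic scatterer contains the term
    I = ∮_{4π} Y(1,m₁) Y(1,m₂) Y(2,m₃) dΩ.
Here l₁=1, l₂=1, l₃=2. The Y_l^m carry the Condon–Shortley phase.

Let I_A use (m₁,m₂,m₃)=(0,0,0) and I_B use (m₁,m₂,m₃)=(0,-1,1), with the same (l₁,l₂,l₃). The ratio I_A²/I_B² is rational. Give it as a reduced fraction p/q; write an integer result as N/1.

4/3

Same 1,1,2: normalisation and zero-m 3j drop out of the ratio.
A: Δ: 0! 2! 2! / 5! → 1/30; sum: t=0:+1/1 = 1/1; 3j²(1 1 2; 0 0 0) = Δ·Π!·Σ² = 2/15  (sign +1)
B: Δ: 0! 2! 2! / 5! → 1/30; sum: t=0:+1/2 = 1/2; 3j²(1 1 2; 0 -1 1) = Δ·Π!·Σ² = 1/10  (sign -1)
I_A²/I_B² = (2/15)/(1/10) = 4/3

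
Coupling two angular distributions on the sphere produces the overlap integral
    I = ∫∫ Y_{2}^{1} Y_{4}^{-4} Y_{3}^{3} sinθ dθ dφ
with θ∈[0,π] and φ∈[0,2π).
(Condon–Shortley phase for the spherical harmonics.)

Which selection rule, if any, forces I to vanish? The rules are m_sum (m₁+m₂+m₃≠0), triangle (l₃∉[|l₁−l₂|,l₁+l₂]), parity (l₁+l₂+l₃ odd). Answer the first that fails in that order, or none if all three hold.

azimuthal sum: 1 − 4 + 3 = 0  ✓
2 ≤ 3 ≤ 6 (triangle on l)  ✓
L = 2 + 4 + 3 = 9 (odd)  ✗

parity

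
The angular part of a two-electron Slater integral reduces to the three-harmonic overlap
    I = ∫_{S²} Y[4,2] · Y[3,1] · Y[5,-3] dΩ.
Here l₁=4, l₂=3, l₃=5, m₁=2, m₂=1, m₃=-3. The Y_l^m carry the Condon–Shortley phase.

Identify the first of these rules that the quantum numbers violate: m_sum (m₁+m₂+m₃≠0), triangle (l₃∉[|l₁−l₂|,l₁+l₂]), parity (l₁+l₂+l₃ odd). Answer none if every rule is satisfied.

Σmᵢ = 0  ✓
l₃∈[|l₁−l₂|,l₁+l₂]=[1,7], have l₃=5  ✓
Σlᵢ = 12 ⇒ even  ✓

none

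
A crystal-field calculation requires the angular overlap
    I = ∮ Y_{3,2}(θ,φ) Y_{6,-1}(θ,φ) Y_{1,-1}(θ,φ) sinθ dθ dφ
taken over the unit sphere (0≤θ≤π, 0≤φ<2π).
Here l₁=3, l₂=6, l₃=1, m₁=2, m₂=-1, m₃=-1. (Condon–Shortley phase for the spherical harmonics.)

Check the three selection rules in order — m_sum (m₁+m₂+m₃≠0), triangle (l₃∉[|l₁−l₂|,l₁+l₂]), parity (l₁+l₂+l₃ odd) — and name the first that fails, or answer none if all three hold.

m₁+m₂+m₃ = 2 − 1 − 1 = 0  ✓
triangle: |3−6|=3 ≤ l₃=1 ≤ 3+6=9  ✗
parity: l₁+l₂+l₃ = 10 is even

triangle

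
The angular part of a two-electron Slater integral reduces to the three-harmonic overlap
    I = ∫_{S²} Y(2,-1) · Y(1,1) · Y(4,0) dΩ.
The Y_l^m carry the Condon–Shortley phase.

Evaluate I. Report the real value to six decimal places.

0.000000

l₃=4 ∉ [1,3] — triangle fails ⇒ I = 0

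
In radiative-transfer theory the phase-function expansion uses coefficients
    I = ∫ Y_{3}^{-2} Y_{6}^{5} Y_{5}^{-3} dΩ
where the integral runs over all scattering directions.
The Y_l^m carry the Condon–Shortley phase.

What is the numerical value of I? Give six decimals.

m-sum 0 ✓  L=14 even ✓  3≤5≤9 ✓
Π(2lᵢ+1) = 7×13×11 = 1001
triangle coeff Δ(3,6,5) = 1/675675
Σ_t [1,3]: t=1:−1/8640 t=2:+1/2304 t=3:−1/8640 = 7/34560
(3j)²=7/429 [(3 6 5; 0 0 0)], sign=-1
Σ_t [3,4]: t=3:−1/483840 t=4:+1/120960 = 1/161280
(3j)²=2/91 [(3 6 5; -2 5 -3)], sign=+1
⇒ 4πI² = 14/39
I = (-1)√(14/39/(4π)) = -0.16901560

-0.169016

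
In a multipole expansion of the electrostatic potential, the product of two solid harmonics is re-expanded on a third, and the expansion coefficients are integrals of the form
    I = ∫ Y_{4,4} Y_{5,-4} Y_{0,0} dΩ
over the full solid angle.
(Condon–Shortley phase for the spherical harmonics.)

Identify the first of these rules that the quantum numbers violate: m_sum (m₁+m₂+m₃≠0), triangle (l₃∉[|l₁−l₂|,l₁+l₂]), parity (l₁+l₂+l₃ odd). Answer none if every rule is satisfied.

Σmᵢ = 0  ✓
l₃∈[|l₁−l₂|,l₁+l₂]=[1,9], have l₃=0  ✗
Σlᵢ = 9 ⇒ odd

triangle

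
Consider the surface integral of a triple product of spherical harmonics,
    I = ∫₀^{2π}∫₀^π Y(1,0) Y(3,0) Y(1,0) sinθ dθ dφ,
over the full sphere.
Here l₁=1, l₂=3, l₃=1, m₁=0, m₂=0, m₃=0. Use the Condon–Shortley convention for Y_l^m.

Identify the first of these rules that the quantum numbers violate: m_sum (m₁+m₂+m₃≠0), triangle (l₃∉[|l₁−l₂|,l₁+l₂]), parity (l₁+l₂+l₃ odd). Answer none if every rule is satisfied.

triangle

m₁+m₂+m₃ = 0 + 0 + 0 = 0  ✓
triangle: |1−3|=2 ≤ l₃=1 ≤ 1+3=4  ✗
parity: l₁+l₂+l₃ = 5 is odd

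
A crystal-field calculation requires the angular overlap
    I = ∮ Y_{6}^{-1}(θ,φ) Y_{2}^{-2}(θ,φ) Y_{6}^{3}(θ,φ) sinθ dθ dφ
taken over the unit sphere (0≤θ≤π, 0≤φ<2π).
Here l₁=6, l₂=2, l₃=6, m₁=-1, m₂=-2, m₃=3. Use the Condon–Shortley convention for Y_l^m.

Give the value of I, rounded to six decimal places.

0.177674

m-sum 0 ✓  L=14 even ✓  4≤6≤8 ✓
Π(2lᵢ+1) = 13×5×13 = 845
triangle coeff Δ(6,2,6) = 1/90090
Σ_t [0,2]: t=0:+1/69120 t=1:−1/14400 t=2:+1/69120 = -7/172800
(3j)²=14/715 [(6 2 6; 0 0 0)], sign=-1
Σ_t [0,0]: t=0:+1/120960 = 1/120960
(3j)²=24/1001 [(6 2 6; -1 -2 3)], sign=-1
⇒ 4πI² = 48/121
I = (+1)√(48/121/(4π)) = 0.17767364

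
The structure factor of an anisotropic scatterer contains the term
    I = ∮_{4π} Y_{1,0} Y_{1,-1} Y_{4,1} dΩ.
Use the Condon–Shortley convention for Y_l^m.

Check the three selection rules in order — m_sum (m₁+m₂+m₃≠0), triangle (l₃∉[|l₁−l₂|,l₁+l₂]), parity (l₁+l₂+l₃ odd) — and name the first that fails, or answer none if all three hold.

triangle

m₁+m₂+m₃ = 0 − 1 + 1 = 0  ✓
triangle: |1−1|=0 ≤ l₃=4 ≤ 1+1=2  ✗
parity: l₁+l₂+l₃ = 6 is even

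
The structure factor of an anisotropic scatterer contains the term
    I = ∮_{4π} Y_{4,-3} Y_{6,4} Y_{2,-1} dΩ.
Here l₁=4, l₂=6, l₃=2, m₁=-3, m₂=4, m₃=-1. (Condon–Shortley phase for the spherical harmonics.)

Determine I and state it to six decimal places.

0.246389

m-sum 0 ✓  L=12 even ✓  2≤2≤10 ✓
Π(2lᵢ+1) = 9×13×5 = 585
triangle coeff Δ(4,6,2) = 1/6435
Σ_t [4,4]: t=4:+1/2304 = 1/2304
(3j)²=5/143 [(4 6 2; 0 0 0)], sign=+1
Σ_t [7,7]: t=7:−1/30240 = -1/30240
(3j)²=16/429 [(4 6 2; -3 4 -1)], sign=+1
⇒ 4πI² = 1200/1573
I = (+1)√(1200/1573/(4π)) = 0.24638901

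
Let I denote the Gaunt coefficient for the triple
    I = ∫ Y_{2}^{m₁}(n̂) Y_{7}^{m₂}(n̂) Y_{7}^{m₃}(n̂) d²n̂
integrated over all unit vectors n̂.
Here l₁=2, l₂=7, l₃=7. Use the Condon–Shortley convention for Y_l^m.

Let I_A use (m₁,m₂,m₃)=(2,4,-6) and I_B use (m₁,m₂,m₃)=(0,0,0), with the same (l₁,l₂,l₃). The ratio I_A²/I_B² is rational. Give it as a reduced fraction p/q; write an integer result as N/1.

l's match ⇒ only the (l;m) 3-j factors differ between A and B.
A: triangle coeff Δ(2,7,7) = 1/185640; Σ_t [0,0]: t=0:+1/159667200 = 1/159667200; (3j)²=9/1190 [(2 7 7; 2 4 -6)], sign=-1
B: triangle coeff Δ(2,7,7) = 1/185640; Σ_t [0,2]: t=0:+1/2419200 t=1:−1/518400 t=2:+1/2419200 = -1/907200; (3j)²=56/3315 [(2 7 7; 0 0 0)], sign=+1
I_A²/I_B² = (9/1190)/(56/3315) = 351/784

351/784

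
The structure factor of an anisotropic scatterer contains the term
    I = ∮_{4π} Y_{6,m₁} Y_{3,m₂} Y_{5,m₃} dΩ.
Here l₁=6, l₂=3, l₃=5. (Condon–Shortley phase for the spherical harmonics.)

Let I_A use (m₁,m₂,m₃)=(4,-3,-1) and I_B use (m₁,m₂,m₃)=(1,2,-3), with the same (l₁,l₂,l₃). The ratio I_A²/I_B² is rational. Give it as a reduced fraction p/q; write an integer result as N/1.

l's match ⇒ only the (l;m) 3-j factors differ between A and B.
A: triangle coeff Δ(6,3,5) = 1/675675; Σ_t [0,0]: t=0:+1/69120 = 1/69120; (3j)²=4/143 [(6 3 5; 4 -3 -1)], sign=+1
B: triangle coeff Δ(6,3,5) = 1/675675; Σ_t [3,4]: t=3:−1/17280 t=4:+1/120960 = -1/20160; (3j)²=64/3003 [(6 3 5; 1 2 -3)], sign=-1
I_A²/I_B² = (4/143)/(64/3003) = 21/16

21/16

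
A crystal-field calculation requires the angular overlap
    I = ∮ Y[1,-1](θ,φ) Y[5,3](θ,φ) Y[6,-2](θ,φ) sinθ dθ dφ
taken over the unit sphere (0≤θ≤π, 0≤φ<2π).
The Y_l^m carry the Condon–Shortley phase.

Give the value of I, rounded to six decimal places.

0.100084

Rules hold: Σm=0, L=12 even, 4≤6≤6.
N = 3·11·13 = 429
Δ = 0!·2!·10!/13! = 1/858
Racah Σ t=0..0: t=0:+1/14400 = 1/14400
⇒ 3j(1 5 6; 0 0 0)² = 6/143, sgn +1
Racah Σ t=0..0: t=0:+1/161280 = 1/161280
⇒ 3j(1 5 6; -1 3 -2)² = 1/143, sgn +1
4πI² = N·(3j₀)²·(3jₘ)² = 18/143
I = +1·√(0.125874/4π) = 0.10008369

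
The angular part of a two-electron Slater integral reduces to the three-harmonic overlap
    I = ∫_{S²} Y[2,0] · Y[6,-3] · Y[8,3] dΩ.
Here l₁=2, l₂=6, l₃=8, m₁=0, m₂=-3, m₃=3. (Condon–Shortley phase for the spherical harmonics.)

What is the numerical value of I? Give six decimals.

m-sum 0 ✓  L=16 even ✓  4≤8≤8 ✓
Π(2lᵢ+1) = 5×13×17 = 1105
triangle coeff Δ(2,6,8) = 1/30940
Σ_t [0,0]: t=0:+1/2073600 = 1/2073600
(3j)²=28/1105 [(2 6 8; 0 0 0)], sign=+1
Σ_t [0,0]: t=0:+1/8709120 = 1/8709120
(3j)²=55/3094 [(2 6 8; 0 -3 3)], sign=-1
⇒ 4πI² = 110/221
I = (-1)√(110/221/(4π)) = -0.19901934

-0.199019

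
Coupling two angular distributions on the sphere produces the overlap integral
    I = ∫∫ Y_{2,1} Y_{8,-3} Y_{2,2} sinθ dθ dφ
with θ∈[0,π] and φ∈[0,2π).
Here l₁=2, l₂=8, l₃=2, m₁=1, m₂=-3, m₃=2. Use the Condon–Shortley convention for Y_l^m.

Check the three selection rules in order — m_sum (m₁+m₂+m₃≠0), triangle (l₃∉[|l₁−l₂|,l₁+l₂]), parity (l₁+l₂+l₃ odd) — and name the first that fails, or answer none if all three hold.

Σmᵢ = 0  ✓
l₃∈[|l₁−l₂|,l₁+l₂]=[6,10], have l₃=2  ✗
Σlᵢ = 12 ⇒ even

triangle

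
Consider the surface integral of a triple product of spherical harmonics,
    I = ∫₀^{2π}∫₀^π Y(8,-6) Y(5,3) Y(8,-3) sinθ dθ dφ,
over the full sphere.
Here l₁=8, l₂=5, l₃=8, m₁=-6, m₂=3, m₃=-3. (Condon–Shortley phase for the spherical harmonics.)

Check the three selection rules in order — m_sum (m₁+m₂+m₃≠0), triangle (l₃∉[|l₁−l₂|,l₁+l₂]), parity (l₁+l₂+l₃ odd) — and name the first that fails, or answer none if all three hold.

Σmᵢ = -6  ✗
l₃∈[|l₁−l₂|,l₁+l₂]=[3,13], have l₃=8
Σlᵢ = 21 ⇒ odd

m_sum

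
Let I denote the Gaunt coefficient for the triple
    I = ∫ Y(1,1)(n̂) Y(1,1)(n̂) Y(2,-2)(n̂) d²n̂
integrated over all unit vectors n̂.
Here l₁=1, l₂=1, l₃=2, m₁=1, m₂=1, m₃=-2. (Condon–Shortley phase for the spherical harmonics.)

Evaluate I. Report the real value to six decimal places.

Rules hold: Σm=0, L=4 even, 0≤2≤2.
N = 3·3·5 = 45
Δ = 0!·2!·2!/5! = 1/30
Racah Σ t=0..0: t=0:+1/1 = 1/1
⇒ 3j(1 1 2; 0 0 0)² = 2/15, sgn +1
Racah Σ t=0..0: t=0:+1/4 = 1/4
⇒ 3j(1 1 2; 1 1 -2)² = 1/5, sgn +1
4πI² = N·(3j₀)²·(3jₘ)² = 6/5
I = +1·√(1.2/4π) = 0.30901936

0.309019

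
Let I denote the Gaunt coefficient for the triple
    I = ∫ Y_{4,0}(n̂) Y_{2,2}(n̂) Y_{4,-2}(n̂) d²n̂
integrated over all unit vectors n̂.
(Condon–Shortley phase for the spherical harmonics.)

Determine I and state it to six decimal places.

-0.190365

Checks pass: Σm=0; 10 even; l₃=4∈[2,6].
(2·4+1)(2·2+1)(2·4+1) = 405
Δ: 2! 6! 2! / 11! → 1/13860
sum: t=0:+1/192 t=1:−1/36 t=2:+1/192 = -5/288
3j²(4 2 4; 0 0 0) = Δ·Π!·Σ² = 20/693  (sign -1)
sum: t=2:+1/192 = 1/192
3j²(4 2 4; 0 2 -2) = Δ·Π!·Σ² = 3/77  (sign +1)
combine: 4πI² = 405·20/693·3/77 = 2700/5929
take √, sign -1: I = -0.19036462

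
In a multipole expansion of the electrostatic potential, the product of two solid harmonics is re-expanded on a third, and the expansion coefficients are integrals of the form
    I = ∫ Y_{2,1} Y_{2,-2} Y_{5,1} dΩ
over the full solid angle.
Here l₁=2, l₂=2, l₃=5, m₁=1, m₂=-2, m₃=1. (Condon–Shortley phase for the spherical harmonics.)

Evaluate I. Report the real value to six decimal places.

triangle: need 0≤l₃≤4, have 5; I=0

0.000000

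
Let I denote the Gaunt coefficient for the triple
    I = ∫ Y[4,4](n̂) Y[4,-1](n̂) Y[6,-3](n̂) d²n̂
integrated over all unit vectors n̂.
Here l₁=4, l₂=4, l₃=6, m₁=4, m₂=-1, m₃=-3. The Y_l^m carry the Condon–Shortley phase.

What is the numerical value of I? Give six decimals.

0.155830

m-sum 0 ✓  L=14 even ✓  0≤6≤8 ✓
Π(2lᵢ+1) = 9×9×13 = 1053
triangle coeff Δ(4,4,6) = 1/1261260
Σ_t [0,2]: t=0:+1/4608 t=1:−1/1296 t=2:+1/4608 = -7/20736
(3j)²=20/1287 [(4 4 6; 0 0 0)], sign=-1
Σ_t [0,0]: t=0:+1/51840 = 1/51840
(3j)²=8/429 [(4 4 6; 4 -1 -3)], sign=-1
⇒ 4πI² = 480/1573
I = (+1)√(480/1573/(4π)) = 0.15583009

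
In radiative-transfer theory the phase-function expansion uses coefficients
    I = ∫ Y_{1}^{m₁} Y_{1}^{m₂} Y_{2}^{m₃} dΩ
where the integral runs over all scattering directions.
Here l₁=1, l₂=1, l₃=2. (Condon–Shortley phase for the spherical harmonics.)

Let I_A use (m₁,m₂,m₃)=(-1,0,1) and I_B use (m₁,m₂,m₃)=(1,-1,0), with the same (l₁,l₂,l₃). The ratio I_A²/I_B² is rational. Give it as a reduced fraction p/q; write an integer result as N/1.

Shared (l₁,l₂,l₃)=(1,1,2): N and (l;000)² cancel in I_A²/I_B².
A: Δ = 0!·2!·2!/5! = 1/30; Racah Σ t=0..0: t=0:+1/2 = 1/2; ⇒ 3j(1 1 2; -1 0 1)² = 1/10, sgn -1
B: Δ = 0!·2!·2!/5! = 1/30; Racah Σ t=0..0: t=0:+1/4 = 1/4; ⇒ 3j(1 1 2; 1 -1 0)² = 1/30, sgn +1
I_A²/I_B² = (1/10)/(1/30) = 3/1

3/1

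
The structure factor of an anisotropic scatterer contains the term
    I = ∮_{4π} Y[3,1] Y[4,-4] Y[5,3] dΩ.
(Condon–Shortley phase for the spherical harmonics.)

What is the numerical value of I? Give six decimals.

0.169606

m-sum 0 ✓  L=12 even ✓  1≤5≤7 ✓
Π(2lᵢ+1) = 7×9×11 = 693
triangle coeff Δ(3,4,5) = 1/180180
Σ_t [0,2]: t=0:+1/576 t=1:−1/144 t=2:+1/576 = -1/288
(3j)²=20/1001 [(3 4 5; 0 0 0)], sign=+1
Σ_t [0,0]: t=0:+1/5760 = 1/5760
(3j)²=56/2145 [(3 4 5; 1 -4 3)], sign=+1
⇒ 4πI² = 672/1859
I = (+1)√(672/1859/(4π)) = 0.16960553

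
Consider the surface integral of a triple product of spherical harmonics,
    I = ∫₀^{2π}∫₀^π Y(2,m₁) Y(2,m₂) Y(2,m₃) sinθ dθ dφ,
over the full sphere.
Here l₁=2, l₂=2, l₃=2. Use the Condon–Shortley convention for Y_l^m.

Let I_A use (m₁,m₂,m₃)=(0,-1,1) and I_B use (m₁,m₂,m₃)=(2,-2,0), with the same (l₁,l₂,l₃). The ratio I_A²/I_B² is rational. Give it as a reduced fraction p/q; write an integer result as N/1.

l's match ⇒ only the (l;m) 3-j factors differ between A and B.
A: triangle coeff Δ(2,2,2) = 1/630; Σ_t [0,1]: t=0:+1/4 t=1:−1/2 = -1/4; (3j)²=1/70 [(2 2 2; 0 -1 1)], sign=+1
B: triangle coeff Δ(2,2,2) = 1/630; Σ_t [0,0]: t=0:+1/8 = 1/8; (3j)²=2/35 [(2 2 2; 2 -2 0)], sign=+1
I_A²/I_B² = (1/70)/(2/35) = 1/4

1/4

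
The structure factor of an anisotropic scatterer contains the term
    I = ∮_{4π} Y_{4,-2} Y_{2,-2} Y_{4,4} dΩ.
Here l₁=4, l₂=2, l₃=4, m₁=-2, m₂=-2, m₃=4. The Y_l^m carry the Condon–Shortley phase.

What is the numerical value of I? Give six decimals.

-0.106180

m-sum 0 ✓  L=10 even ✓  2≤4≤6 ✓
Π(2lᵢ+1) = 9×5×9 = 405
triangle coeff Δ(4,2,4) = 1/13860
Σ_t [0,2]: t=0:+1/192 t=1:−1/36 t=2:+1/192 = -5/288
(3j)²=20/693 [(4 2 4; 0 0 0)], sign=-1
Σ_t [0,0]: t=0:+1/2880 = 1/2880
(3j)²=2/165 [(4 2 4; -2 -2 4)], sign=+1
⇒ 4πI² = 120/847
I = (-1)√(120/847/(4π)) = -0.10618031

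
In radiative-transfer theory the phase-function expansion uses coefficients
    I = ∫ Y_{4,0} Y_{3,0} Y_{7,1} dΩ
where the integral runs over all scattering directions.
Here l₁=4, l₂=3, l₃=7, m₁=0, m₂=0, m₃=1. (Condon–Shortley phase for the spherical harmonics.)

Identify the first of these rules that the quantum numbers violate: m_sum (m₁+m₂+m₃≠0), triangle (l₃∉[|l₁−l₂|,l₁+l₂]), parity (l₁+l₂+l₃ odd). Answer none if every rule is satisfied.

Σmᵢ = 1  ✗
l₃∈[|l₁−l₂|,l₁+l₂]=[1,7], have l₃=7
Σlᵢ = 14 ⇒ even

m_sum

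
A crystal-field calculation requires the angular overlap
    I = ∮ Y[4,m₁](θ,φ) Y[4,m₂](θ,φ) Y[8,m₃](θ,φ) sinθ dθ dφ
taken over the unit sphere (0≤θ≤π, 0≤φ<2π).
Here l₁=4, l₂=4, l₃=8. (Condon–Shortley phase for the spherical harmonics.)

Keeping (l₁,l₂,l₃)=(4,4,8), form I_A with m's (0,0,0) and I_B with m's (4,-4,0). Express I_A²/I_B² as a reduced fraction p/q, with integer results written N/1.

4900/1

Same 4,4,8: normalisation and zero-m 3j drop out of the ratio.
A: Δ: 0! 8! 8! / 17! → 1/218790; sum: t=0:+1/331776 = 1/331776; 3j²(4 4 8; 0 0 0) = Δ·Π!·Σ² = 490/21879  (sign +1)
B: Δ: 0! 8! 8! / 17! → 1/218790; sum: t=0:+1/1625702400 = 1/1625702400; 3j²(4 4 8; 4 -4 0) = Δ·Π!·Σ² = 1/218790  (sign +1)
I_A²/I_B² = (490/21879)/(1/218790) = 4900/1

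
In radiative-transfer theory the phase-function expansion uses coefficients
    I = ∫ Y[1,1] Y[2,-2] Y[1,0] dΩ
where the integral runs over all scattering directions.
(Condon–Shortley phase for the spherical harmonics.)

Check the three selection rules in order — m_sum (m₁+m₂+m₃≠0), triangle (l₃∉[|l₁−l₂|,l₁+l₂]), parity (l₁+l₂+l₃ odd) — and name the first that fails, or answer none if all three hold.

m_sum

azimuthal sum: 1 − 2 + 0 = -1  ✗
1 ≤ 1 ≤ 3 (triangle on l)
L = 1 + 2 + 1 = 4 (even)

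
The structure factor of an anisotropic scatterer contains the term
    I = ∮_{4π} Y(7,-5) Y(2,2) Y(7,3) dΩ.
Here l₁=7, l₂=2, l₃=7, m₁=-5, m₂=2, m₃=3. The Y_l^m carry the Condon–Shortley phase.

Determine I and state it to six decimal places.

0.139127

Rules hold: Σm=0, L=16 even, 5≤7≤9.
N = 15·5·15 = 1125
Δ = 2!·12!·2!/17! = 1/185640
Racah Σ t=0..2: t=0:+1/2419200 t=1:−1/518400 t=2:+1/2419200 = -1/907200
⇒ 3j(7 2 7; 0 0 0)² = 56/3315, sgn +1
Racah Σ t=2..2: t=2:+1/29030400 = 1/29030400
⇒ 3j(7 2 7; -5 2 3)² = 99/7735, sgn +1
4πI² = N·(3j₀)²·(3jₘ)² = 11880/48841
I = +1·√(0.243238/4π) = 0.13912687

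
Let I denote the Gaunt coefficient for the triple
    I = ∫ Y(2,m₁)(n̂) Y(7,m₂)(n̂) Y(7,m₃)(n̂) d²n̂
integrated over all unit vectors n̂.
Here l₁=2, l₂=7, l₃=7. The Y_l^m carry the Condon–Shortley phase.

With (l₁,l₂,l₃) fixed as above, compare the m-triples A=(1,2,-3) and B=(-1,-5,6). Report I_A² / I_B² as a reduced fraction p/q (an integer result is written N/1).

Same 2,7,7: normalisation and zero-m 3j drop out of the ratio.
A: Δ: 2! 2! 12! / 17! → 1/185640; sum: t=0:+1/4354560 t=1:−1/1935360 = -1/3483648; 3j²(2 7 7; 1 2 -3) = Δ·Π!·Σ² = 125/12376  (sign -1)
B: Δ: 2! 2! 12! / 17! → 1/185640; sum: t=1:−1/79833600 t=2:+1/958003200 = -1/87091200; 3j²(2 7 7; -1 -5 6) = Δ·Π!·Σ² = 121/4760  (sign +1)
I_A²/I_B² = (125/12376)/(121/4760) = 625/1573

625/1573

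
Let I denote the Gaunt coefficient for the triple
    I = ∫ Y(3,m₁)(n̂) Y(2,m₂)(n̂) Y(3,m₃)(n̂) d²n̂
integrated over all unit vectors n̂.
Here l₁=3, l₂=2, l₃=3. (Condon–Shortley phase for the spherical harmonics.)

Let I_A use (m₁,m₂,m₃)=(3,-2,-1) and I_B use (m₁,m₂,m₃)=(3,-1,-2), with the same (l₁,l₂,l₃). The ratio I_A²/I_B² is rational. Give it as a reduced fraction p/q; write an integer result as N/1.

Same 3,2,3: normalisation and zero-m 3j drop out of the ratio.
A: Δ: 2! 4! 2! / 9! → 1/3780; sum: t=0:+1/96 = 1/96; 3j²(3 2 3; 3 -2 -1) = Δ·Π!·Σ² = 1/42  (sign +1)
B: Δ: 2! 4! 2! / 9! → 1/3780; sum: t=0:+1/48 = 1/48; 3j²(3 2 3; 3 -1 -2) = Δ·Π!·Σ² = 5/84  (sign -1)
I_A²/I_B² = (1/42)/(5/84) = 2/5

2/5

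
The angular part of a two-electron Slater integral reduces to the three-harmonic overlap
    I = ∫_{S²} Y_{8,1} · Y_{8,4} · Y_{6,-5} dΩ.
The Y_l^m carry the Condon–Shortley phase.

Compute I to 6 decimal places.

Rules hold: Σm=0, L=22 even, 0≤6≤16.
N = 17·17·13 = 3757
Δ = 10!·6!·6!/23! = 1/13742520792
Racah Σ t=2..8: t=2:+1/41803776000 t=3:−1/435456000 t=4:+1/39813120 t=5:−1/18662400 t=6:+1/39813120 t=7:−1/435456000 t=8:+1/41803776000 = -11/1393459200
⇒ 3j(8 8 6; 0 0 0)² = 600/96577, sgn -1
Racah Σ t=6..7: t=6:+1/1492992000 t=7:−1/2612736000 = 1/3483648000
⇒ 3j(8 8 6; 1 4 -5)² = 486/96577, sgn -1
4πI² = N·(3j₀)²·(3jₘ)² = 291600/2482597
I = +1·√(0.117458/4π) = 0.09667979

0.096680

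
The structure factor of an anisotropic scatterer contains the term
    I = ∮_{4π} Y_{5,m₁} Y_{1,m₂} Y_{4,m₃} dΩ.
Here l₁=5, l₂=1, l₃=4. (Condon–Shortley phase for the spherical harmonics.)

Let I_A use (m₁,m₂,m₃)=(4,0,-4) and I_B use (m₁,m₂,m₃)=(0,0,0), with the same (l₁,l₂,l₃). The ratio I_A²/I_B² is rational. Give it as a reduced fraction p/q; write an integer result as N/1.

l's match ⇒ only the (l;m) 3-j factors differ between A and B.
A: triangle coeff Δ(5,1,4) = 1/495; Σ_t [1,1]: t=1:−1/40320 = -1/40320; (3j)²=1/55 [(5 1 4; 4 0 -4)], sign=-1
B: triangle coeff Δ(5,1,4) = 1/495; Σ_t [1,1]: t=1:−1/576 = -1/576; (3j)²=5/99 [(5 1 4; 0 0 0)], sign=-1
I_A²/I_B² = (1/55)/(5/99) = 9/25

9/25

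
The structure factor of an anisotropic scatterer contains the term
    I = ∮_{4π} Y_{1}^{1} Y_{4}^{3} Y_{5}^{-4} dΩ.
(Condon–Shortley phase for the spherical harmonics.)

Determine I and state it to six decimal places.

0.294638

Checks pass: Σm=0; 10 even; l₃=5∈[3,5].
(2·1+1)(2·4+1)(2·5+1) = 297
Δ: 0! 2! 8! / 11! → 1/495
sum: t=0:+1/576 = 1/576
3j²(1 4 5; 0 0 0) = Δ·Π!·Σ² = 5/99  (sign -1)
sum: t=0:+1/10080 = 1/10080
3j²(1 4 5; 1 3 -4) = Δ·Π!·Σ² = 4/55  (sign -1)
combine: 4πI² = 297·5/99·4/55 = 12/11
take √, sign +1: I = 0.29463840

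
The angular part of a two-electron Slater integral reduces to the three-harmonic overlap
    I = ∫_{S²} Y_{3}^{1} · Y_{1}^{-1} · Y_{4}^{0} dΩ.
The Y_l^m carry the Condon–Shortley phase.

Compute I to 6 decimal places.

0.150786

Rules hold: Σm=0, L=8 even, 2≤4≤4.
N = 7·3·9 = 189
Δ = 0!·6!·2!/9! = 1/252
Racah Σ t=0..0: t=0:+1/36 = 1/36
⇒ 3j(3 1 4; 0 0 0)² = 4/63, sgn +1
Racah Σ t=0..0: t=0:+1/96 = 1/96
⇒ 3j(3 1 4; 1 -1 0)² = 1/42, sgn +1
4πI² = N·(3j₀)²·(3jₘ)² = 2/7
I = +1·√(0.285714/4π) = 0.15078601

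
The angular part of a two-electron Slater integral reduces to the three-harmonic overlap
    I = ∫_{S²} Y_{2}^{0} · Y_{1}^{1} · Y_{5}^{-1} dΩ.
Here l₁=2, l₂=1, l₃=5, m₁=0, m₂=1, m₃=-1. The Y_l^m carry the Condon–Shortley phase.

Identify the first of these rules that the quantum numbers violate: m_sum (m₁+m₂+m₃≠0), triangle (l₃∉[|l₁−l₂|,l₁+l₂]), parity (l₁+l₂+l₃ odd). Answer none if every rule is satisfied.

Σmᵢ = 0  ✓
l₃∈[|l₁−l₂|,l₁+l₂]=[1,3], have l₃=5  ✗
Σlᵢ = 8 ⇒ even

triangle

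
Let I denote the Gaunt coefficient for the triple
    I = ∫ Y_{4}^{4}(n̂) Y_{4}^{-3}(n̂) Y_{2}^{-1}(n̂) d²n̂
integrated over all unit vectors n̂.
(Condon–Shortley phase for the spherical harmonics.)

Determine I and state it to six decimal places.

Rules hold: Σm=0, L=10 even, 0≤2≤8.
N = 9·9·5 = 405
Δ = 6!·2!·2!/11! = 1/13860
Racah Σ t=2..4: t=2:+1/192 t=3:−1/36 t=4:+1/192 = -5/288
⇒ 3j(4 4 2; 0 0 0)² = 20/693, sgn -1
Racah Σ t=0..0: t=0:+1/1440 = 1/1440
⇒ 3j(4 4 2; 4 -3 -1)² = 7/165, sgn -1
4πI² = N·(3j₀)²·(3jₘ)² = 60/121
I = +1·√(0.495868/4π) = 0.19864517

0.198645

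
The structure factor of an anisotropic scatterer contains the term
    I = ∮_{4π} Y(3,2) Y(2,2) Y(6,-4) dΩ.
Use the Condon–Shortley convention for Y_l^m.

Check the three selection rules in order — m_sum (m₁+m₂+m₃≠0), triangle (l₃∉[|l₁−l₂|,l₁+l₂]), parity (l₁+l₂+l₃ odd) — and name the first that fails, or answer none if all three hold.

Σmᵢ = 0  ✓
l₃∈[|l₁−l₂|,l₁+l₂]=[1,5], have l₃=6  ✗
Σlᵢ = 11 ⇒ odd

triangle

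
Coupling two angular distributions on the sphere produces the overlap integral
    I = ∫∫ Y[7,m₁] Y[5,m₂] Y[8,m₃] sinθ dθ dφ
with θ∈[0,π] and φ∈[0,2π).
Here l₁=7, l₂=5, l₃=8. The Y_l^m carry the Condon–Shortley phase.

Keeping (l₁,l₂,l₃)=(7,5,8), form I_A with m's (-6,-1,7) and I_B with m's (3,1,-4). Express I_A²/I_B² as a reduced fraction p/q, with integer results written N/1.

Shared (l₁,l₂,l₃)=(7,5,8): N and (l;000)² cancel in I_A²/I_B².
A: Δ = 4!·10!·6!/21! = 1/814773960; Racah Σ t=3..4: t=3:−1/2612736000 t=4:+1/6270566400 = -1/4478976000; ⇒ 3j(7 5 8; -6 -1 7)² = 1001/116280, sgn +1
B: Δ = 4!·10!·6!/21! = 1/814773960; Racah Σ t=0..4: t=0:+1/298598400 t=1:−1/21772800 t=2:+1/15482880 t=3:−1/78382080 t=4:+1/4180377600 = 17/1791590400; ⇒ 3j(7 5 8; 3 1 -4)² = 17/8892, sgn +1
I_A²/I_B² = (1001/116280)/(17/8892) = 13013/2890

13013/2890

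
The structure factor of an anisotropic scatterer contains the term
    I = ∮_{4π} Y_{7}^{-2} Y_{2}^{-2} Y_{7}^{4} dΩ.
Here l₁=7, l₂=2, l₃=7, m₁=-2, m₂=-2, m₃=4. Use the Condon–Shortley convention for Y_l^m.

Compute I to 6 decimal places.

-0.163963

Checks pass: Σm=0; 16 even; l₃=7∈[5,9].
(2·7+1)(2·2+1)(2·7+1) = 1125
Δ: 2! 12! 2! / 17! → 1/185640
sum: t=0:+1/2419200 t=1:−1/518400 t=2:+1/2419200 = -1/907200
3j²(7 2 7; 0 0 0) = Δ·Π!·Σ² = 56/3315  (sign +1)
sum: t=0:+1/8709120 = 1/8709120
3j²(7 2 7; -2 -2 4) = Δ·Π!·Σ² = 55/3094  (sign -1)
combine: 4πI² = 1125·56/3315·55/3094 = 16500/48841
take √, sign -1: I = -0.16396259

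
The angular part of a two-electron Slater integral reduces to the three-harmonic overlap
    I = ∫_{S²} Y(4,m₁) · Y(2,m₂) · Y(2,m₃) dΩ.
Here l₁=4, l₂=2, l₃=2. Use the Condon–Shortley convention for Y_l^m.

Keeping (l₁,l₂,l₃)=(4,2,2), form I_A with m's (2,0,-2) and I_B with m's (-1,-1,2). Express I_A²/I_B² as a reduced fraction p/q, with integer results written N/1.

3/1

l's match ⇒ only the (l;m) 3-j factors differ between A and B.
A: triangle coeff Δ(4,2,2) = 1/630; Σ_t [2,2]: t=2:+1/96 = 1/96; (3j)²=1/42 [(4 2 2; 2 0 -2)], sign=+1
B: triangle coeff Δ(4,2,2) = 1/630; Σ_t [1,1]: t=1:−1/144 = -1/144; (3j)²=1/126 [(4 2 2; -1 -1 2)], sign=-1
I_A²/I_B² = (1/42)/(1/126) = 3/1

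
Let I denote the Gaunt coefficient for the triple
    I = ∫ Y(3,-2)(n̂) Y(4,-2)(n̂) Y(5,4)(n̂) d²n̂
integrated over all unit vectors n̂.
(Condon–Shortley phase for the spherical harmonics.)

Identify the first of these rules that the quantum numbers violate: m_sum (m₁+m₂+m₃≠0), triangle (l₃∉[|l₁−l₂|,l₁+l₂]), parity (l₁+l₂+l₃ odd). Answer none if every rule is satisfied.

none

Σmᵢ = 0  ✓
l₃∈[|l₁−l₂|,l₁+l₂]=[1,7], have l₃=5  ✓
Σlᵢ = 12 ⇒ even  ✓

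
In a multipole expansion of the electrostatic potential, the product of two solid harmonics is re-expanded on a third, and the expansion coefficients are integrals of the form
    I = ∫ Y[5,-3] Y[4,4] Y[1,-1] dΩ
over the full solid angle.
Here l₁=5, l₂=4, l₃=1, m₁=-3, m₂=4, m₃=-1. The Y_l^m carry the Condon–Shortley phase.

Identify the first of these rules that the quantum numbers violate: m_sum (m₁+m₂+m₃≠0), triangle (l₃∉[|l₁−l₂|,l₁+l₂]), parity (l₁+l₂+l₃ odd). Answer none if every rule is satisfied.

azimuthal sum: -3 + 4 − 1 = 0  ✓
1 ≤ 1 ≤ 9 (triangle on l)  ✓
L = 5 + 4 + 1 = 10 (even)  ✓

none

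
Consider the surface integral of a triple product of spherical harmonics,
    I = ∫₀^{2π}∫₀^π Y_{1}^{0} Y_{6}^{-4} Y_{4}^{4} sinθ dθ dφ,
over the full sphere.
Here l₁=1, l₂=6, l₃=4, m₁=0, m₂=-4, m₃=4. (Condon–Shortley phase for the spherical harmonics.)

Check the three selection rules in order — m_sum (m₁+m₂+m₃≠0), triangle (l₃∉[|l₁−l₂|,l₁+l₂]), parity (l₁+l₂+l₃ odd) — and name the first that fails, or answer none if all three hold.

triangle

azimuthal sum: 0 − 4 + 4 = 0  ✓
5 ≤ 4 ≤ 7 (triangle on l)  ✗
L = 1 + 6 + 4 = 11 (odd)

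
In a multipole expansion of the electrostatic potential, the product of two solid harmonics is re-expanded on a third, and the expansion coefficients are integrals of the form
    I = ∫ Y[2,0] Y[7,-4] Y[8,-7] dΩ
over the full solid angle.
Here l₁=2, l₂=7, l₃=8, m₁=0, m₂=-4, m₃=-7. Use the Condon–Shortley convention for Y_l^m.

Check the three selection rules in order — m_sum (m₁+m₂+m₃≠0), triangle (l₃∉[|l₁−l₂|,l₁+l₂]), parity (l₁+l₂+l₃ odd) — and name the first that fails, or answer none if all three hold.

m_sum

m₁+m₂+m₃ = 0 − 4 − 7 = -11  ✗
triangle: |2−7|=5 ≤ l₃=8 ≤ 2+7=9
parity: l₁+l₂+l₃ = 17 is odd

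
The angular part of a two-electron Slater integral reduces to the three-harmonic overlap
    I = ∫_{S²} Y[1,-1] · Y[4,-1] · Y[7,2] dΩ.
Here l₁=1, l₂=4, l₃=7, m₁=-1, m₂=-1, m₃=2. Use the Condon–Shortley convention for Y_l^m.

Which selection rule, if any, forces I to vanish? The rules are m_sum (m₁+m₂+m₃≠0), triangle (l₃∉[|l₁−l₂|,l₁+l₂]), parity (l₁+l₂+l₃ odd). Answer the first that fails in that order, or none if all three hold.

triangle

m₁+m₂+m₃ = -1 − 1 + 2 = 0  ✓
triangle: |1−4|=3 ≤ l₃=7 ≤ 1+4=5  ✗
parity: l₁+l₂+l₃ = 12 is even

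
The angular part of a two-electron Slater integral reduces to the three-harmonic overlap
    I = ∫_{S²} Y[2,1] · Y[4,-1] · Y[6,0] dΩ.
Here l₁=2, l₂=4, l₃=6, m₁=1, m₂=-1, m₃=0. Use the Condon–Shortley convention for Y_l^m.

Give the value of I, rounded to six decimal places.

Checks pass: Σm=0; 12 even; l₃=6∈[2,6].
(2·2+1)(2·4+1)(2·6+1) = 585
Δ: 0! 4! 8! / 13! → 1/6435
sum: t=0:+1/2304 = 1/2304
3j²(2 4 6; 0 0 0) = Δ·Π!·Σ² = 5/143  (sign +1)
sum: t=0:+1/4320 = 1/4320
3j²(2 4 6; 1 -1 0) = Δ·Π!·Σ² = 8/429  (sign +1)
combine: 4πI² = 585·5/143·8/429 = 600/1573
take √, sign +1: I = 0.17422334

0.174223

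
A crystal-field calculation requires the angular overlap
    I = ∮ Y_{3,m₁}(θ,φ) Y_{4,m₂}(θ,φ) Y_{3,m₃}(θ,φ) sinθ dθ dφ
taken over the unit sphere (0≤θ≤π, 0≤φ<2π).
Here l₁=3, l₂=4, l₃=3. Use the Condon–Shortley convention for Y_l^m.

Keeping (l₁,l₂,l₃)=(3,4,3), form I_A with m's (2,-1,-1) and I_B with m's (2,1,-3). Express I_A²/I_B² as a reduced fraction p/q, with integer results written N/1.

16/15

Shared (l₁,l₂,l₃)=(3,4,3): N and (l;000)² cancel in I_A²/I_B².
A: Δ = 4!·2!·4!/11! = 1/34650; Racah Σ t=0..1: t=0:+1/144 t=1:−1/48 = -1/72; ⇒ 3j(3 4 3; 2 -1 -1)² = 16/693, sgn -1
B: Δ = 4!·2!·4!/11! = 1/34650; Racah Σ t=1..1: t=1:−1/288 = -1/288; ⇒ 3j(3 4 3; 2 1 -3)² = 5/231, sgn -1
I_A²/I_B² = (16/693)/(5/231) = 16/15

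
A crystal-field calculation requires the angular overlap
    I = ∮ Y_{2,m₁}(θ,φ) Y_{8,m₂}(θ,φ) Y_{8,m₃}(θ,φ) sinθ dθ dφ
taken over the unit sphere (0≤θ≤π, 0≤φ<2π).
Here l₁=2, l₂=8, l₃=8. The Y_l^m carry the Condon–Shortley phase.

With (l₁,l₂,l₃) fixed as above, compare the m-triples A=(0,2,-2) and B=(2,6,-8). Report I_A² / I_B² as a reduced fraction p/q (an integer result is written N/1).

5/1

l's match ⇒ only the (l;m) 3-j factors differ between A and B.
A: triangle coeff Δ(2,8,8) = 1/348840; Σ_t [0,2]: t=0:+1/348364800 t=1:−1/43545600 t=2:+1/116121600 = -1/87091200; (3j)²=10/969 [(2 8 8; 0 2 -2)], sign=-1
B: triangle coeff Δ(2,8,8) = 1/348840; Σ_t [0,0]: t=0:+1/348713164800 = 1/348713164800; (3j)²=2/969 [(2 8 8; 2 6 -8)], sign=+1
I_A²/I_B² = (10/969)/(2/969) = 5/1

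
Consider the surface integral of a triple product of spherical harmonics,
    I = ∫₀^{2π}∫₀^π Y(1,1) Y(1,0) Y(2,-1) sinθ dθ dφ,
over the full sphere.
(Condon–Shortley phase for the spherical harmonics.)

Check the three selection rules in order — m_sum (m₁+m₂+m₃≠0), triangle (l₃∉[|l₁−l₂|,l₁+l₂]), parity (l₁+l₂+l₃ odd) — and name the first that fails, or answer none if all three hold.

none

azimuthal sum: 1 + 0 − 1 = 0  ✓
0 ≤ 2 ≤ 2 (triangle on l)  ✓
L = 1 + 1 + 2 = 4 (even)  ✓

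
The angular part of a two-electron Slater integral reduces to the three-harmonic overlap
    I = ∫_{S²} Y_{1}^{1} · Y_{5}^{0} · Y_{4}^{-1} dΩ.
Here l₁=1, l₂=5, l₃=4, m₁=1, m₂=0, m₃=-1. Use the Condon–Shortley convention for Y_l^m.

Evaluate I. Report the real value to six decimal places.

Checks pass: Σm=0; 10 even; l₃=4∈[4,6].
(2·1+1)(2·5+1)(2·4+1) = 297
Δ: 2! 0! 8! / 11! → 1/495
sum: t=1:−1/576 = -1/576
3j²(1 5 4; 0 0 0) = Δ·Π!·Σ² = 5/99  (sign -1)
sum: t=0:+1/1440 = 1/1440
3j²(1 5 4; 1 0 -1) = Δ·Π!·Σ² = 2/99  (sign -1)
combine: 4πI² = 297·5/99·2/99 = 10/33
take √, sign +1: I = 0.15528807

0.155288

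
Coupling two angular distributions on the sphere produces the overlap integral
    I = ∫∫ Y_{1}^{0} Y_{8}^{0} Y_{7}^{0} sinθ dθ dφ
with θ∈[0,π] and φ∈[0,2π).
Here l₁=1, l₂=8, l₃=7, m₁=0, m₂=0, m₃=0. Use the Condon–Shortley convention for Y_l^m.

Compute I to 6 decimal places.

0.244780

m-sum 0 ✓  L=16 even ✓  7≤7≤9 ✓
Π(2lᵢ+1) = 3×17×15 = 765
triangle coeff Δ(1,8,7) = 1/2040
Σ_t [1,1]: t=1:−1/25401600 = -1/25401600
(3j)²=8/255 [(1 8 7; 0 0 0)], sign=+1
(m-triple is (0,0,0) — same symbol as above.)
⇒ 4πI² = 64/85
I = (+1)√(64/85/(4π)) = 0.24477981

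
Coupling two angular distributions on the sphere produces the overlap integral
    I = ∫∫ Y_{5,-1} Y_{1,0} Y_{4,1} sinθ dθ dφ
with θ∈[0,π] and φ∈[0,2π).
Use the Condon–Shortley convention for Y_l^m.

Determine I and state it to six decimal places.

-0.240571

m-sum 0 ✓  L=10 even ✓  4≤4≤6 ✓
Π(2lᵢ+1) = 11×3×9 = 297
triangle coeff Δ(5,1,4) = 1/495
Σ_t [1,1]: t=1:−1/576 = -1/576
(3j)²=5/99 [(5 1 4; 0 0 0)], sign=-1
Σ_t [1,1]: t=1:−1/720 = -1/720
(3j)²=8/165 [(5 1 4; -1 0 1)], sign=+1
⇒ 4πI² = 8/11
I = (-1)√(8/11/(4π)) = -0.24057125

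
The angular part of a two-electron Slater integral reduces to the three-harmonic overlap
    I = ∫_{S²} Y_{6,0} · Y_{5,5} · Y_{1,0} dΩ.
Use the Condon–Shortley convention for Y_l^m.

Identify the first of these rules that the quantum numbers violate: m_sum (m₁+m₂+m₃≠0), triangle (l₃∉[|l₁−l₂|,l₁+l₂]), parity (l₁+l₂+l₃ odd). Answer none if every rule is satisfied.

Σmᵢ = 5  ✗
l₃∈[|l₁−l₂|,l₁+l₂]=[1,11], have l₃=1
Σlᵢ = 12 ⇒ even

m_sum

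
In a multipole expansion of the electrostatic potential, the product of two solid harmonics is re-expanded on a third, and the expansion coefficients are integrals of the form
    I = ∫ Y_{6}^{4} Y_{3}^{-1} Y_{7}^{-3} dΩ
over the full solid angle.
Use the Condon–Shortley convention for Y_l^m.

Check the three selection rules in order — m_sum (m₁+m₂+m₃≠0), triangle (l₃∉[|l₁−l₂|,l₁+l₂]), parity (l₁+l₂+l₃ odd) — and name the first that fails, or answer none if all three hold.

none

Σmᵢ = 0  ✓
l₃∈[|l₁−l₂|,l₁+l₂]=[3,9], have l₃=7  ✓
Σlᵢ = 16 ⇒ even  ✓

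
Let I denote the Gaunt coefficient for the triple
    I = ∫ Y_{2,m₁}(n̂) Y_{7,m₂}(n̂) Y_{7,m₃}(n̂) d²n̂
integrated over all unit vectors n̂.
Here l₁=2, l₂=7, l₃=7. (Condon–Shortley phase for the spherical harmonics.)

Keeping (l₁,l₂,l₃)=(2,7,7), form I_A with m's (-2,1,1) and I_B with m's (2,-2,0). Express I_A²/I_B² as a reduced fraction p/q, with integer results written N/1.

Same 2,7,7: normalisation and zero-m 3j drop out of the ratio.
A: Δ: 2! 2! 12! / 17! → 1/185640; sum: t=2:+1/2073600 = 1/2073600; 3j²(2 7 7; -2 1 1) = Δ·Π!·Σ² = 28/1105  (sign +1)
B: Δ: 2! 2! 12! / 17! → 1/185640; sum: t=0:+1/2419200 = 1/2419200; 3j²(2 7 7; 2 -2 0) = Δ·Π!·Σ² = 27/1105  (sign -1)
I_A²/I_B² = (28/1105)/(27/1105) = 28/27

28/27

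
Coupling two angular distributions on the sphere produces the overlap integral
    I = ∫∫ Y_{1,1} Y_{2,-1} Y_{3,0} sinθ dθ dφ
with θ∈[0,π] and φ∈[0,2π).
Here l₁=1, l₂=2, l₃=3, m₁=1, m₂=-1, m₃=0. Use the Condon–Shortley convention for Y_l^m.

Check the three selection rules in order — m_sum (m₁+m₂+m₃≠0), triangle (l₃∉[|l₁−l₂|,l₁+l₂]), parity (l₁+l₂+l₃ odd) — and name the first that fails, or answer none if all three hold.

none

m₁+m₂+m₃ = 1 − 1 + 0 = 0  ✓
triangle: |1−2|=1 ≤ l₃=3 ≤ 1+2=3  ✓
parity: l₁+l₂+l₃ = 6 is even  ✓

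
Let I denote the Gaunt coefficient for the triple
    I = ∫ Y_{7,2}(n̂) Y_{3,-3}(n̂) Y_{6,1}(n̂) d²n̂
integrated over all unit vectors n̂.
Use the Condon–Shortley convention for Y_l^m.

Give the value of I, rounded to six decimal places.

Rules hold: Σm=0, L=16 even, 4≤6≤10.
N = 15·7·13 = 1365
Δ = 4!·10!·2!/17! = 1/2042040
Racah Σ t=1..3: t=1:−1/207360 t=2:+1/57600 t=3:−1/207360 = 1/129600
⇒ 3j(7 3 6; 0 0 0)² = 168/12155, sgn +1
Racah Σ t=0..0: t=0:+1/691200 = 1/691200
⇒ 3j(7 3 6; 2 -3 1)² = 189/9724, sgn -1
4πI² = N·(3j₀)²·(3jₘ)² = 166698/454597
I = -1·√(0.366694/4π) = -0.17082325

-0.170823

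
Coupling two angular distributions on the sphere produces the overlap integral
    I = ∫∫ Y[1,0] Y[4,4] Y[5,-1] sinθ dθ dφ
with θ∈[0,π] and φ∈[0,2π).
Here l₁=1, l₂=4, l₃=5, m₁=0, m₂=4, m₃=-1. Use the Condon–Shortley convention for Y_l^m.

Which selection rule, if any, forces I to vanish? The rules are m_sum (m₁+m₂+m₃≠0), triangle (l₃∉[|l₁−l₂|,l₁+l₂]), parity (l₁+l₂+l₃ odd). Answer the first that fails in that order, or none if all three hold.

m_sum

azimuthal sum: 0 + 4 − 1 = 3  ✗
3 ≤ 5 ≤ 5 (triangle on l)
L = 1 + 4 + 5 = 10 (even)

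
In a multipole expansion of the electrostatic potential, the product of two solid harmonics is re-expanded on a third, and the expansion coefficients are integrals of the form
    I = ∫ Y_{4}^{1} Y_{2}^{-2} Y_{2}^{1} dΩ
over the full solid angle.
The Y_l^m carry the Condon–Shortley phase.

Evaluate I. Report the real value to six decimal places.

Checks pass: Σm=0; 8 even; l₃=2∈[2,6].
(2·4+1)(2·2+1)(2·2+1) = 225
Δ: 4! 4! 0! / 9! → 1/630
sum: t=2:+1/16 = 1/16
3j²(4 2 2; 0 0 0) = Δ·Π!·Σ² = 2/35  (sign +1)
sum: t=0:+1/144 = 1/144
3j²(4 2 2; 1 -2 1) = Δ·Π!·Σ² = 1/126  (sign -1)
combine: 4πI² = 225·2/35·1/126 = 5/49
take √, sign -1: I = -0.09011188

-0.090112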